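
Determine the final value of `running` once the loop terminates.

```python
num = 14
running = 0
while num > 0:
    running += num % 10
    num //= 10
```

Let's trace through this code step by step.

Initialize: num = 14
Initialize: running = 0
Entering loop: while num > 0:
After iteration 1: num = 1, running = 4
After iteration 2: num = 0, running = 5
Loop ends.

Final answer: 5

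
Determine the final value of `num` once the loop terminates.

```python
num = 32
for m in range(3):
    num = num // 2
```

Let's trace through this code step by step.

Initialize: num = 32
Entering loop: for m in range(3):
After iteration 1: m = 0, num = 16
After iteration 2: m = 1, num = 8
After iteration 3: m = 2, num = 4
Loop ends.

Final answer: 4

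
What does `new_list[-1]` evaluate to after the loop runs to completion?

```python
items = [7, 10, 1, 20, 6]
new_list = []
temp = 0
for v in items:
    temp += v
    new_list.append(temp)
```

Let's trace through this code step by step.

Initialize: items = [7, 10, 1, 20, 6]
Initialize: new_list = []
Initialize: temp = 0
Entering loop: for v in items:
After iteration 1: v = 7, new_list = [7], temp = 7
After iteration 2: v = 10, new_list = [7, 17], temp = 17
After iteration 3: v = 1, new_list = [7, 17, 18], temp = 18
After iteration 4: v = 20, new_list = [7, 17, 18, 38], temp = 38
After iteration 5: v = 6, new_list = [7, 17, 18, 38, 44], temp = 44
Loop ends.
new_list[-1] = 44

Final answer: 44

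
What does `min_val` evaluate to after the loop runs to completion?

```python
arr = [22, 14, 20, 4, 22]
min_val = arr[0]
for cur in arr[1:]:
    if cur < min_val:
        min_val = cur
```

Let's trace through this code step by step.

Initialize: arr = [22, 14, 20, 4, 22]
Initialize: min_val = 22
Entering loop: for cur in arr[1:]:
After iteration 1: cur = 14, min_val = 14
After iteration 2: cur = 20, min_val = 14
After iteration 3: cur = 4, min_val = 4
After iteration 4: cur = 22, min_val = 4
Loop ends.

Final answer: 4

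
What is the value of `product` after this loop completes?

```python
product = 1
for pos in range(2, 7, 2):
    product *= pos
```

Let's trace through this code step by step.

Initialize: product = 1
Entering loop: for pos in range(2, 7, 2):
After iteration 1: pos = 2, product = 2
After iteration 2: pos = 4, product = 8
After iteration 3: pos = 6, product = 48
Loop ends.

Final answer: 48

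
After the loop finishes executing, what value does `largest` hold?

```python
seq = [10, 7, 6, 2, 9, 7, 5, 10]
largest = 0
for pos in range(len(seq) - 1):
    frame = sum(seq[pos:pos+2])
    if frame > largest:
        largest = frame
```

Let's trace through this code step by step.

Initialize: seq = [10, 7, 6, 2, 9, 7, 5, 10]
Initialize: largest = 0
Entering loop: for pos in range(len(seq) - 1):
After iteration 1: pos = 0, largest = 17, frame = 17
After iteration 2: pos = 1, largest = 17, frame = 13
After iteration 3: pos = 2, largest = 17, frame = 8
After iteration 4: pos = 3, largest = 17, frame = 11
After iteration 5: pos = 4, largest = 17, frame = 16
After iteration 6: pos = 5, largest = 17, frame = 12
After iteration 7: pos = 6, largest = 17, frame = 15
Loop ends.

Final answer: 17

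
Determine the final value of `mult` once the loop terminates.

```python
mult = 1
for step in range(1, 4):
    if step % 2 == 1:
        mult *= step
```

Let's trace through this code step by step.

Initialize: mult = 1
Entering loop: for step in range(1, 4):
After iteration 1: step = 1, mult = 1
After iteration 2: step = 2, mult = 1
After iteration 3: step = 3, mult = 3
Loop ends.

Final answer: 3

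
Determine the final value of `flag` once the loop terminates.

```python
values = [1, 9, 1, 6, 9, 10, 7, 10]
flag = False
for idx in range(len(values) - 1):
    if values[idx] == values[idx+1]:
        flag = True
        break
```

Let's trace through this code step by step.

Initialize: values = [1, 9, 1, 6, 9, 10, 7, 10]
Initialize: flag = False
Entering loop: for idx in range(len(values) - 1):
After iteration 1: idx = 0, flag = False
After iteration 2: idx = 1, flag = False
After iteration 3: idx = 2, flag = False
After iteration 4: idx = 3, flag = False
After iteration 5: idx = 4, flag = False
After iteration 6: idx = 5, flag = False
After iteration 7: idx = 6, flag = False
Loop ends.

Final answer: False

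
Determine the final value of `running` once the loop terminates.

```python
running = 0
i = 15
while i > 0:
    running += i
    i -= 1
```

Let's trace through this code step by step.

Initialize: running = 0
Initialize: i = 15
Entering loop: while i > 0:
After iteration 1: running = 15, i = 14
After iteration 2: running = 29, i = 13
After iteration 3: running = 42, i = 12
After iteration 4: running = 54, i = 11
After iteration 5: running = 65, i = 10
After iteration 6: running = 75, i = 9
After iteration 7: running = 84, i = 8
After iteration 8: running = 92, i = 7
After iteration 9: running = 99, i = 6
After iteration 10: running = 105, i = 5
After iteration 11: running = 110, i = 4
After iteration 12: running = 114, i = 3
After iteration 13: running = 117, i = 2
After iteration 14: running = 119, i = 1
After iteration 15: running = 120, i = 0
Loop ends.

Final answer: 120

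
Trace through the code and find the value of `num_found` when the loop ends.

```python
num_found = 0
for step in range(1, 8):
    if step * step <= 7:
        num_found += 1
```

Let's trace through this code step by step.

Initialize: num_found = 0
Entering loop: for step in range(1, 8):
After iteration 1: step = 1, num_found = 1
After iteration 2: step = 2, num_found = 2
After iteration 3: step = 3, num_found = 2
After iteration 4: step = 4, num_found = 2
After iteration 5: step = 5, num_found = 2
After iteration 6: step = 6, num_found = 2
After iteration 7: step = 7, num_found = 2
Loop ends.

Final answer: 2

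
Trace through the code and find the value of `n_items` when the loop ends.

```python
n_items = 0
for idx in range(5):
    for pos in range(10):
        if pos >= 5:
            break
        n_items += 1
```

Let's trace through this code step by step.

Initialize: n_items = 0
Entering loop: for idx in range(5):
After iteration 1: idx = 0, n_items = 5
After iteration 2: idx = 1, n_items = 10
After iteration 3: idx = 2, n_items = 15
After iteration 4: idx = 3, n_items = 20
After iteration 5: idx = 4, n_items = 25
Loop ends.

Final answer: 25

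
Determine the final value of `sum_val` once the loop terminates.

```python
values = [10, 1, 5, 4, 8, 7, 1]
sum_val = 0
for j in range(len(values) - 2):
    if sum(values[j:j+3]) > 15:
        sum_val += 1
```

Let's trace through this code step by step.

Initialize: values = [10, 1, 5, 4, 8, 7, 1]
Initialize: sum_val = 0
Entering loop: for j in range(len(values) - 2):
After iteration 1: j = 0, sum_val = 1
After iteration 2: j = 1, sum_val = 1
After iteration 3: j = 2, sum_val = 2
After iteration 4: j = 3, sum_val = 3
After iteration 5: j = 4, sum_val = 4
Loop ends.

Final answer: 4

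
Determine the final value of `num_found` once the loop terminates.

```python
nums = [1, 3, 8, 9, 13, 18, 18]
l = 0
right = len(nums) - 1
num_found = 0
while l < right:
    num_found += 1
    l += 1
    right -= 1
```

Let's trace through this code step by step.

Initialize: nums = [1, 3, 8, 9, 13, 18, 18]
Initialize: l = 0
Initialize: right = 6
Initialize: num_found = 0
Entering loop: while l < right:
After iteration 1: l = 1, right = 5, num_found = 1
After iteration 2: l = 2, right = 4, num_found = 2
After iteration 3: l = 3, right = 3, num_found = 3
Loop ends.

Final answer: 3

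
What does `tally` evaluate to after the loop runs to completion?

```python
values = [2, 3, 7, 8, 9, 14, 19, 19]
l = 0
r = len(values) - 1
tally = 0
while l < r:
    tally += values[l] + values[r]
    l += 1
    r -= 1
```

Let's trace through this code step by step.

Initialize: values = [2, 3, 7, 8, 9, 14, 19, 19]
Initialize: l = 0
Initialize: r = 7
Initialize: tally = 0
Entering loop: while l < r:
After iteration 1: l = 1, r = 6, tally = 21
After iteration 2: l = 2, r = 5, tally = 43
After iteration 3: l = 3, r = 4, tally = 64
After iteration 4: l = 4, r = 3, tally = 81
Loop ends.

Final answer: 81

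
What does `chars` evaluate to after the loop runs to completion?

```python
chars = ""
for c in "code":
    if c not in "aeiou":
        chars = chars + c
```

Let's trace through this code step by step.

Initialize: chars = ''
Entering loop: for c in "code":
After iteration 1: c = 'c', chars = 'c'
After iteration 2: c = 'o', chars = 'c'
After iteration 3: c = 'd', chars = 'cd'
After iteration 4: c = 'e', chars = 'cd'
Loop ends.

Final answer: 'cd'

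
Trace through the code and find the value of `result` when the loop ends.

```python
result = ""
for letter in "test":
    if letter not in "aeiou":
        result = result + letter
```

Let's trace through this code step by step.

Initialize: result = ''
Entering loop: for letter in "test":
After iteration 1: letter = 't', result = 't'
After iteration 2: letter = 'e', result = 't'
After iteration 3: letter = 's', result = 'ts'
After iteration 4: letter = 't', result = 'tst'
Loop ends.

Final answer: 'tst'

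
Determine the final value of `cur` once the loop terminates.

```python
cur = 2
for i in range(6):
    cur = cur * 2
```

Let's trace through this code step by step.

Initialize: cur = 2
Entering loop: for i in range(6):
After iteration 1: i = 0, cur = 4
After iteration 2: i = 1, cur = 8
After iteration 3: i = 2, cur = 16
After iteration 4: i = 3, cur = 32
After iteration 5: i = 4, cur = 64
After iteration 6: i = 5, cur = 128
Loop ends.

Final answer: 128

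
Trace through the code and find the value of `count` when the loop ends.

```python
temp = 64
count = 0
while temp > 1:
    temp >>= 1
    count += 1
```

Let's trace through this code step by step.

Initialize: temp = 64
Initialize: count = 0
Entering loop: while temp > 1:
After iteration 1: temp = 32, count = 1
After iteration 2: temp = 16, count = 2
After iteration 3: temp = 8, count = 3
After iteration 4: temp = 4, count = 4
After iteration 5: temp = 2, count = 5
After iteration 6: temp = 1, count = 6
Loop ends.

Final answer: 6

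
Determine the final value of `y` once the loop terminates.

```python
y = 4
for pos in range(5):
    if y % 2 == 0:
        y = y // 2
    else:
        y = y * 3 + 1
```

Let's trace through this code step by step.

Initialize: y = 4
Entering loop: for pos in range(5):
After iteration 1: pos = 0, y = 2
After iteration 2: pos = 1, y = 1
After iteration 3: pos = 2, y = 4
After iteration 4: pos = 3, y = 2
After iteration 5: pos = 4, y = 1
Loop ends.

Final answer: 1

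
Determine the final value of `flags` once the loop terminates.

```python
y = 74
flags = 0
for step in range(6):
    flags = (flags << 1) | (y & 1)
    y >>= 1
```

Let's trace through this code step by step.

Initialize: y = 74
Initialize: flags = 0
Entering loop: for step in range(6):
After iteration 1: step = 0, y = 37, flags = 0
After iteration 2: step = 1, y = 18, flags = 1
After iteration 3: step = 2, y = 9, flags = 2
After iteration 4: step = 3, y = 4, flags = 5
After iteration 5: step = 4, y = 2, flags = 10
After iteration 6: step = 5, y = 1, flags = 20
Loop ends.

Final answer: 20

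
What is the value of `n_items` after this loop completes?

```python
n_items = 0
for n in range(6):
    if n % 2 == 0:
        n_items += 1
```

Let's trace through this code step by step.

Initialize: n_items = 0
Entering loop: for n in range(6):
After iteration 1: n = 0, n_items = 1
After iteration 2: n = 1, n_items = 1
After iteration 3: n = 2, n_items = 2
After iteration 4: n = 3, n_items = 2
After iteration 5: n = 4, n_items = 3
After iteration 6: n = 5, n_items = 3
Loop ends.

Final answer: 3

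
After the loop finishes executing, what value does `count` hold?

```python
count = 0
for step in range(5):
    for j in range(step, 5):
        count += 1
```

Let's trace through this code step by step.

Initialize: count = 0
Entering loop: for step in range(5):
After iteration 1: step = 0, count = 5
After iteration 2: step = 1, count = 9
After iteration 3: step = 2, count = 12
After iteration 4: step = 3, count = 14
After iteration 5: step = 4, count = 15
Loop ends.

Final answer: 15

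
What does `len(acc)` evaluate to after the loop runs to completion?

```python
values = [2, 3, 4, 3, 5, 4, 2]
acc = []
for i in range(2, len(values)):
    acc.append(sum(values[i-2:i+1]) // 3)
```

Let's trace through this code step by step.

Initialize: values = [2, 3, 4, 3, 5, 4, 2]
Initialize: acc = []
Entering loop: for i in range(2, len(values)):
After iteration 1: i = 2, acc = [3]
After iteration 2: i = 3, acc = [3, 3]
After iteration 3: i = 4, acc = [3, 3, 4]
After iteration 4: i = 5, acc = [3, 3, 4, 4]
After iteration 5: i = 6, acc = [3, 3, 4, 4, 3]
Loop ends.
len(acc) = 5

Final answer: 5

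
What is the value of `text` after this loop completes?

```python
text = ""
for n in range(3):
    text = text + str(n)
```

Let's trace through this code step by step.

Initialize: text = ''
Entering loop: for n in range(3):
After iteration 1: n = 0, text = '0'
After iteration 2: n = 1, text = '01'
After iteration 3: n = 2, text = '012'
Loop ends.

Final answer: '012'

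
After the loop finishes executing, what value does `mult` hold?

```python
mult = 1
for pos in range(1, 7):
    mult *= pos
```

Let's trace through this code step by step.

Initialize: mult = 1
Entering loop: for pos in range(1, 7):
After iteration 1: pos = 1, mult = 1
After iteration 2: pos = 2, mult = 2
After iteration 3: pos = 3, mult = 6
After iteration 4: pos = 4, mult = 24
After iteration 5: pos = 5, mult = 120
After iteration 6: pos = 6, mult = 720
Loop ends.

Final answer: 720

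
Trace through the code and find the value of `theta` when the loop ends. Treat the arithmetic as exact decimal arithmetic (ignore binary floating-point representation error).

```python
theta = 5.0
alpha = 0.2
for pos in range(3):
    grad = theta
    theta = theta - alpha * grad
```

Let's trace through this code step by step.

Initialize: theta = 5.0
Initialize: alpha = 0.2
Entering loop: for pos in range(3):
After iteration 1: pos = 0, theta = 4.0, grad = 5.0
After iteration 2: pos = 1, theta = 3.2, grad = 4.0
After iteration 3: pos = 2, theta = 2.56, grad = 3.2
Loop ends.

Final answer: 2.56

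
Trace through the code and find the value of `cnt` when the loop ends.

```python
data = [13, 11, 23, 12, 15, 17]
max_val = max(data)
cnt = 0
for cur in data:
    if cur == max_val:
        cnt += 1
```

Let's trace through this code step by step.

Initialize: data = [13, 11, 23, 12, 15, 17]
Initialize: max_val = 23
Initialize: cnt = 0
Entering loop: for cur in data:
After iteration 1: cur = 13, cnt = 0
After iteration 2: cur = 11, cnt = 0
After iteration 3: cur = 23, cnt = 1
After iteration 4: cur = 12, cnt = 1
After iteration 5: cur = 15, cnt = 1
After iteration 6: cur = 17, cnt = 1
Loop ends.

Final answer: 1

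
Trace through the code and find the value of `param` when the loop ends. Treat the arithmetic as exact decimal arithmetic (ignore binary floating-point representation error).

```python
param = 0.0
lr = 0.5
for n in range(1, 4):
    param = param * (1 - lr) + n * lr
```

Let's trace through this code step by step.

Initialize: param = 0.0
Initialize: lr = 0.5
Entering loop: for n in range(1, 4):
After iteration 1: n = 1, param = 0.5
After iteration 2: n = 2, param = 1.25
After iteration 3: n = 3, param = 2.125
Loop ends.

Final answer: 2.125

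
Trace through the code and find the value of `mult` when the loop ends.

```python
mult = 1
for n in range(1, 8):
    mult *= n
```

Let's trace through this code step by step.

Initialize: mult = 1
Entering loop: for n in range(1, 8):
After iteration 1: n = 1, mult = 1
After iteration 2: n = 2, mult = 2
After iteration 3: n = 3, mult = 6
After iteration 4: n = 4, mult = 24
After iteration 5: n = 5, mult = 120
After iteration 6: n = 6, mult = 720
After iteration 7: n = 7, mult = 5040
Loop ends.

Final answer: 5040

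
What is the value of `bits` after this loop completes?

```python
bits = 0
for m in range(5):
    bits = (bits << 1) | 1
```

Let's trace through this code step by step.

Initialize: bits = 0
Entering loop: for m in range(5):
After iteration 1: m = 0, bits = 1
After iteration 2: m = 1, bits = 3
After iteration 3: m = 2, bits = 7
After iteration 4: m = 3, bits = 15
After iteration 5: m = 4, bits = 31
Loop ends.

Final answer: 31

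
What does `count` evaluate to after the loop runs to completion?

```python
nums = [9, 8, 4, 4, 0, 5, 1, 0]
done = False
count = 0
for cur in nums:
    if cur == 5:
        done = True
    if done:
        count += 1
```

Let's trace through this code step by step.

Initialize: nums = [9, 8, 4, 4, 0, 5, 1, 0]
Initialize: done = False
Initialize: count = 0
Entering loop: for cur in nums:
After iteration 1: cur = 9, done = False, count = 0
After iteration 2: cur = 8, done = False, count = 0
After iteration 3: cur = 4, done = False, count = 0
After iteration 4: cur = 4, done = False, count = 0
After iteration 5: cur = 0, done = False, count = 0
After iteration 6: cur = 5, done = True, count = 1
After iteration 7: cur = 1, done = True, count = 2
After iteration 8: cur = 0, done = True, count = 3
Loop ends.

Final answer: 3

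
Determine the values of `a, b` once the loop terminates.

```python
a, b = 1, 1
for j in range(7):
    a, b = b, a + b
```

Let's trace through this code step by step.

Initialize: a = 1
Initialize: b = 1
Entering loop: for j in range(7):
After iteration 1: j = 0, a = 1, b = 2
After iteration 2: j = 1, a = 2, b = 3
After iteration 3: j = 2, a = 3, b = 5
After iteration 4: j = 3, a = 5, b = 8
After iteration 5: j = 4, a = 8, b = 13
After iteration 6: j = 5, a = 13, b = 21
After iteration 7: j = 6, a = 21, b = 34
Loop ends.

Final answer: 21, 34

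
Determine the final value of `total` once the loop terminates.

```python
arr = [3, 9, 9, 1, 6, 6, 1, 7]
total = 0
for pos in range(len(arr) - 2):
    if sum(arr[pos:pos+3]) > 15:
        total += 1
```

Let's trace through this code step by step.

Initialize: arr = [3, 9, 9, 1, 6, 6, 1, 7]
Initialize: total = 0
Entering loop: for pos in range(len(arr) - 2):
After iteration 1: pos = 0, total = 1
After iteration 2: pos = 1, total = 2
After iteration 3: pos = 2, total = 3
After iteration 4: pos = 3, total = 3
After iteration 5: pos = 4, total = 3
After iteration 6: pos = 5, total = 3
Loop ends.

Final answer: 3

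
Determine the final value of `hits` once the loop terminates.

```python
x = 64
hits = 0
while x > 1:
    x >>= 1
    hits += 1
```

Let's trace through this code step by step.

Initialize: x = 64
Initialize: hits = 0
Entering loop: while x > 1:
After iteration 1: x = 32, hits = 1
After iteration 2: x = 16, hits = 2
After iteration 3: x = 8, hits = 3
After iteration 4: x = 4, hits = 4
After iteration 5: x = 2, hits = 5
After iteration 6: x = 1, hits = 6
Loop ends.

Final answer: 6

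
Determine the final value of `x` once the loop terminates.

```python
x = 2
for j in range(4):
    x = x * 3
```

Let's trace through this code step by step.

Initialize: x = 2
Entering loop: for j in range(4):
After iteration 1: j = 0, x = 6
After iteration 2: j = 1, x = 18
After iteration 3: j = 2, x = 54
After iteration 4: j = 3, x = 162
Loop ends.

Final answer: 162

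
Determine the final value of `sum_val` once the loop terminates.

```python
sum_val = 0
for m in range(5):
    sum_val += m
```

Let's trace through this code step by step.

Initialize: sum_val = 0
Entering loop: for m in range(5):
After iteration 1: m = 0, sum_val = 0
After iteration 2: m = 1, sum_val = 1
After iteration 3: m = 2, sum_val = 3
After iteration 4: m = 3, sum_val = 6
After iteration 5: m = 4, sum_val = 10
Loop ends.

Final answer: 10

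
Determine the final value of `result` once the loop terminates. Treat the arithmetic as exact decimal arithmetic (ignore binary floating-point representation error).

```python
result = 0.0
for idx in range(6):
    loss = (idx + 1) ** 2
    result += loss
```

Let's trace through this code step by step.

Initialize: result = 0.0
Entering loop: for idx in range(6):
After iteration 1: idx = 0, result = 1.0, loss = 1
After iteration 2: idx = 1, result = 5.0, loss = 4
After iteration 3: idx = 2, result = 14.0, loss = 9
After iteration 4: idx = 3, result = 30.0, loss = 16
After iteration 5: idx = 4, result = 55.0, loss = 25
After iteration 6: idx = 5, result = 91.0, loss = 36
Loop ends.

Final answer: 91.0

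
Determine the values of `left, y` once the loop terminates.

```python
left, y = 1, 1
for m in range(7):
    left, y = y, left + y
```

Let's trace through this code step by step.

Initialize: left = 1
Initialize: y = 1
Entering loop: for m in range(7):
After iteration 1: m = 0, left = 1, y = 2
After iteration 2: m = 1, left = 2, y = 3
After iteration 3: m = 2, left = 3, y = 5
After iteration 4: m = 3, left = 5, y = 8
After iteration 5: m = 4, left = 8, y = 13
After iteration 6: m = 5, left = 13, y = 21
After iteration 7: m = 6, left = 21, y = 34
Loop ends.

Final answer: 21, 34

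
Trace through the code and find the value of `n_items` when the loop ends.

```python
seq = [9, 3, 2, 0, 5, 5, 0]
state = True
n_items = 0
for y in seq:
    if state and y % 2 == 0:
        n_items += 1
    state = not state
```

Let's trace through this code step by step.

Initialize: seq = [9, 3, 2, 0, 5, 5, 0]
Initialize: state = True
Initialize: n_items = 0
Entering loop: for y in seq:
After iteration 1: y = 9, state = False, n_items = 0
After iteration 2: y = 3, state = True, n_items = 0
After iteration 3: y = 2, state = False, n_items = 1
After iteration 4: y = 0, state = True, n_items = 1
After iteration 5: y = 5, state = False, n_items = 1
After iteration 6: y = 5, state = True, n_items = 1
After iteration 7: y = 0, state = False, n_items = 2
Loop ends.

Final answer: 2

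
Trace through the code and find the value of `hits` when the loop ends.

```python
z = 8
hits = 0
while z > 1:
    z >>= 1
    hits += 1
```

Let's trace through this code step by step.

Initialize: z = 8
Initialize: hits = 0
Entering loop: while z > 1:
After iteration 1: z = 4, hits = 1
After iteration 2: z = 2, hits = 2
After iteration 3: z = 1, hits = 3
Loop ends.

Final answer: 3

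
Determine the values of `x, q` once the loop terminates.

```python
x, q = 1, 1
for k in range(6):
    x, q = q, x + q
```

Let's trace through this code step by step.

Initialize: x = 1
Initialize: q = 1
Entering loop: for k in range(6):
After iteration 1: k = 0, x = 1, q = 2
After iteration 2: k = 1, x = 2, q = 3
After iteration 3: k = 2, x = 3, q = 5
After iteration 4: k = 3, x = 5, q = 8
After iteration 5: k = 4, x = 8, q = 13
After iteration 6: k = 5, x = 13, q = 21
Loop ends.

Final answer: 13, 21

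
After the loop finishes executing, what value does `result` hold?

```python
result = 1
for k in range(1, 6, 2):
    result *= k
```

Let's trace through this code step by step.

Initialize: result = 1
Entering loop: for k in range(1, 6, 2):
After iteration 1: k = 1, result = 1
After iteration 2: k = 3, result = 3
After iteration 3: k = 5, result = 15
Loop ends.

Final answer: 15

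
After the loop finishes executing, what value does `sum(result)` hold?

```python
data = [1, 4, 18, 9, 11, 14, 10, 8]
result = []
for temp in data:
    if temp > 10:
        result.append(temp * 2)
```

Let's trace through this code step by step.

Initialize: data = [1, 4, 18, 9, 11, 14, 10, 8]
Initialize: result = []
Entering loop: for temp in data:
After iteration 1: temp = 1, result = []
After iteration 2: temp = 4, result = []
After iteration 3: temp = 18, result = [36]
After iteration 4: temp = 9, result = [36]
After iteration 5: temp = 11, result = [36, 22]
After iteration 6: temp = 14, result = [36, 22, 28]
After iteration 7: temp = 10, result = [36, 22, 28]
After iteration 8: temp = 8, result = [36, 22, 28]
Loop ends.
sum(result) = 86

Final answer: 86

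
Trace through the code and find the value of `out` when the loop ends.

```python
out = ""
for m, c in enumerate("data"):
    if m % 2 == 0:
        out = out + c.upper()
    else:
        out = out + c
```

Let's trace through this code step by step.

Initialize: out = ''
Entering loop: for m, c in enumerate("data"):
After iteration 1: m = 0, c = 'd', out = 'D'
After iteration 2: m = 1, c = 'a', out = 'Da'
After iteration 3: m = 2, c = 't', out = 'DaT'
After iteration 4: m = 3, c = 'a', out = 'DaTa'
Loop ends.

Final answer: 'DaTa'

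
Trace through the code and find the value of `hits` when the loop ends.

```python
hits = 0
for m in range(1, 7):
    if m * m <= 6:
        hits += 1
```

Let's trace through this code step by step.

Initialize: hits = 0
Entering loop: for m in range(1, 7):
After iteration 1: m = 1, hits = 1
After iteration 2: m = 2, hits = 2
After iteration 3: m = 3, hits = 2
After iteration 4: m = 4, hits = 2
After iteration 5: m = 5, hits = 2
After iteration 6: m = 6, hits = 2
Loop ends.

Final answer: 2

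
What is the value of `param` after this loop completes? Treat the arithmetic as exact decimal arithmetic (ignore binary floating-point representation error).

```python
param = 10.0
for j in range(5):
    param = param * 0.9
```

Let's trace through this code step by step.

Initialize: param = 10.0
Entering loop: for j in range(5):
After iteration 1: j = 0, param = 9.0
After iteration 2: j = 1, param = 8.1
After iteration 3: j = 2, param = 7.29
After iteration 4: j = 3, param = 6.561
After iteration 5: j = 4, param = 5.9049
Loop ends.

Final answer: 5.9049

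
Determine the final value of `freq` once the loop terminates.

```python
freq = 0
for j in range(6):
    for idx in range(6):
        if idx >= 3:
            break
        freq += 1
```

Let's trace through this code step by step.

Initialize: freq = 0
Entering loop: for j in range(6):
After iteration 1: j = 0, freq = 3
After iteration 2: j = 1, freq = 6
After iteration 3: j = 2, freq = 9
After iteration 4: j = 3, freq = 12
After iteration 5: j = 4, freq = 15
After iteration 6: j = 5, freq = 18
Loop ends.

Final answer: 18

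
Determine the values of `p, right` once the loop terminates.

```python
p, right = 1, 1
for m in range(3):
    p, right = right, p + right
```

Let's trace through this code step by step.

Initialize: p = 1
Initialize: right = 1
Entering loop: for m in range(3):
After iteration 1: m = 0, p = 1, right = 2
After iteration 2: m = 1, p = 2, right = 3
After iteration 3: m = 2, p = 3, right = 5
Loop ends.

Final answer: 3, 5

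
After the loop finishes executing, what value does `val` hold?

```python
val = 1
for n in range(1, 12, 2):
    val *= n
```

Let's trace through this code step by step.

Initialize: val = 1
Entering loop: for n in range(1, 12, 2):
After iteration 1: n = 1, val = 1
After iteration 2: n = 3, val = 3
After iteration 3: n = 5, val = 15
After iteration 4: n = 7, val = 105
After iteration 5: n = 9, val = 945
After iteration 6: n = 11, val = 10395
Loop ends.

Final answer: 10395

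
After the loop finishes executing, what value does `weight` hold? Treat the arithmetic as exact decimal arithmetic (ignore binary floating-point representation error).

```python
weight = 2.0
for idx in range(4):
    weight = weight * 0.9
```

Let's trace through this code step by step.

Initialize: weight = 2.0
Entering loop: for idx in range(4):
After iteration 1: idx = 0, weight = 1.8
After iteration 2: idx = 1, weight = 1.62
After iteration 3: idx = 2, weight = 1.458
After iteration 4: idx = 3, weight = 1.3122
Loop ends.

Final answer: 1.3122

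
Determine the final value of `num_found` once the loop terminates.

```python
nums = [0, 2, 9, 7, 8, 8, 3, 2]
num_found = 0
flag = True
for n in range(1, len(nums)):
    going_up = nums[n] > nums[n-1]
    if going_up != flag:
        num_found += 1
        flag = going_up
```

Let's trace through this code step by step.

Initialize: nums = [0, 2, 9, 7, 8, 8, 3, 2]
Initialize: num_found = 0
Initialize: flag = True
Entering loop: for n in range(1, len(nums)):
After iteration 1: n = 1, num_found = 0, flag = True, going_up = True
After iteration 2: n = 2, num_found = 0, flag = True, going_up = True
After iteration 3: n = 3, num_found = 1, flag = False, going_up = False
After iteration 4: n = 4, num_found = 2, flag = True, going_up = True
After iteration 5: n = 5, num_found = 3, flag = False, going_up = False
After iteration 6: n = 6, num_found = 3, flag = False, going_up = False
After iteration 7: n = 7, num_found = 3, flag = False, going_up = False
Loop ends.

Final answer: 3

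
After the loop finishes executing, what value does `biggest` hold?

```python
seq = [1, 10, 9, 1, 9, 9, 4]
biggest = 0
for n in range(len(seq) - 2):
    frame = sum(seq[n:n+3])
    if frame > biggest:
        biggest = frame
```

Let's trace through this code step by step.

Initialize: seq = [1, 10, 9, 1, 9, 9, 4]
Initialize: biggest = 0
Entering loop: for n in range(len(seq) - 2):
After iteration 1: n = 0, biggest = 20, frame = 20
After iteration 2: n = 1, biggest = 20, frame = 20
After iteration 3: n = 2, biggest = 20, frame = 19
After iteration 4: n = 3, biggest = 20, frame = 19
After iteration 5: n = 4, biggest = 22, frame = 22
Loop ends.

Final answer: 22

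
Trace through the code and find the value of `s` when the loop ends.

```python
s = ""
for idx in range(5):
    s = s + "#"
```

Let's trace through this code step by step.

Initialize: s = ''
Entering loop: for idx in range(5):
After iteration 1: idx = 0, s = '#'
After iteration 2: idx = 1, s = '##'
After iteration 3: idx = 2, s = '###'
After iteration 4: idx = 3, s = '####'
After iteration 5: idx = 4, s = '#####'
Loop ends.

Final answer: '#####'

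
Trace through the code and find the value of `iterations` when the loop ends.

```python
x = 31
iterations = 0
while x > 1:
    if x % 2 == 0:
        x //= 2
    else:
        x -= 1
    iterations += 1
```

Let's trace through this code step by step.

Initialize: x = 31
Initialize: iterations = 0
Entering loop: while x > 1:
After iteration 1: x = 30, iterations = 1
After iteration 2: x = 15, iterations = 2
After iteration 3: x = 14, iterations = 3
After iteration 4: x = 7, iterations = 4
After iteration 5: x = 6, iterations = 5
After iteration 6: x = 3, iterations = 6
After iteration 7: x = 2, iterations = 7
After iteration 8: x = 1, iterations = 8
Loop ends.

Final answer: 8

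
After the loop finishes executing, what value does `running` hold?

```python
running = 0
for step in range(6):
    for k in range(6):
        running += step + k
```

Let's trace through this code step by step.

Initialize: running = 0
Entering loop: for step in range(6):
After iteration 1: step = 0, running = 15
After iteration 2: step = 1, running = 36
After iteration 3: step = 2, running = 63
After iteration 4: step = 3, running = 96
After iteration 5: step = 4, running = 135
After iteration 6: step = 5, running = 180
Loop ends.

Final answer: 180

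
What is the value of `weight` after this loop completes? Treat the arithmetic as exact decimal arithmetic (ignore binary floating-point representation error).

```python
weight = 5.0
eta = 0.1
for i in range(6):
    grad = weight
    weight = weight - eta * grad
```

Let's trace through this code step by step.

Initialize: weight = 5.0
Initialize: eta = 0.1
Entering loop: for i in range(6):
After iteration 1: i = 0, weight = 4.5, grad = 5.0
After iteration 2: i = 1, weight = 4.05, grad = 4.5
After iteration 3: i = 2, weight = 3.645, grad = 4.05
After iteration 4: i = 3, weight = 3.2805, grad = 3.645
After iteration 5: i = 4, weight = 2.95245, grad = 3.2805
After iteration 6: i = 5, weight = 2.657205, grad = 2.95245
Loop ends.

Final answer: 2.657205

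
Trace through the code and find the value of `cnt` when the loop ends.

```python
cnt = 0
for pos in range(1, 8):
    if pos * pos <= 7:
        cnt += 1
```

Let's trace through this code step by step.

Initialize: cnt = 0
Entering loop: for pos in range(1, 8):
After iteration 1: pos = 1, cnt = 1
After iteration 2: pos = 2, cnt = 2
After iteration 3: pos = 3, cnt = 2
After iteration 4: pos = 4, cnt = 2
After iteration 5: pos = 5, cnt = 2
After iteration 6: pos = 6, cnt = 2
After iteration 7: pos = 7, cnt = 2
Loop ends.

Final answer: 2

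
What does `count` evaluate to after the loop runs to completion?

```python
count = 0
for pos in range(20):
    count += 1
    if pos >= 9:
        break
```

Let's trace through this code step by step.

Initialize: count = 0
Entering loop: for pos in range(20):
After iteration 1: pos = 0, count = 1
After iteration 2: pos = 1, count = 2
After iteration 3: pos = 2, count = 3
After iteration 4: pos = 3, count = 4
After iteration 5: pos = 4, count = 5
After iteration 6: pos = 5, count = 6
After iteration 7: pos = 6, count = 7
After iteration 8: pos = 7, count = 8
After iteration 9: pos = 8, count = 9
After iteration 10: pos = 9, count = 10
Loop ends.

Final answer: 10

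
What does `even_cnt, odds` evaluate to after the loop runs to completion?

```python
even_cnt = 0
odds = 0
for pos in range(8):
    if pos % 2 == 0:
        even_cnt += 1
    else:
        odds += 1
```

Let's trace through this code step by step.

Initialize: even_cnt = 0
Initialize: odds = 0
Entering loop: for pos in range(8):
After iteration 1: pos = 0, even_cnt = 1, odds = 0
After iteration 2: pos = 1, even_cnt = 1, odds = 1
After iteration 3: pos = 2, even_cnt = 2, odds = 1
After iteration 4: pos = 3, even_cnt = 2, odds = 2
After iteration 5: pos = 4, even_cnt = 3, odds = 2
After iteration 6: pos = 5, even_cnt = 3, odds = 3
After iteration 7: pos = 6, even_cnt = 4, odds = 3
After iteration 8: pos = 7, even_cnt = 4, odds = 4
Loop ends.

Final answer: 4, 4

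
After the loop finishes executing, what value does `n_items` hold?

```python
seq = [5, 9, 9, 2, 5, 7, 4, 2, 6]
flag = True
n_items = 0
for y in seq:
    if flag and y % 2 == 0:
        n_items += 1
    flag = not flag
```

Let's trace through this code step by step.

Initialize: seq = [5, 9, 9, 2, 5, 7, 4, 2, 6]
Initialize: flag = True
Initialize: n_items = 0
Entering loop: for y in seq:
After iteration 1: y = 5, flag = False, n_items = 0
After iteration 2: y = 9, flag = True, n_items = 0
After iteration 3: y = 9, flag = False, n_items = 0
After iteration 4: y = 2, flag = True, n_items = 0
After iteration 5: y = 5, flag = False, n_items = 0
After iteration 6: y = 7, flag = True, n_items = 0
After iteration 7: y = 4, flag = False, n_items = 1
After iteration 8: y = 2, flag = True, n_items = 1
After iteration 9: y = 6, flag = False, n_items = 2
Loop ends.

Final answer: 2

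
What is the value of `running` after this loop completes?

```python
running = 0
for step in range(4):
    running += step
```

Let's trace through this code step by step.

Initialize: running = 0
Entering loop: for step in range(4):
After iteration 1: step = 0, running = 0
After iteration 2: step = 1, running = 1
After iteration 3: step = 2, running = 3
After iteration 4: step = 3, running = 6
Loop ends.

Final answer: 6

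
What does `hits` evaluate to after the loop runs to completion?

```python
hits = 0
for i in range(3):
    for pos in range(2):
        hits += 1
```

Let's trace through this code step by step.

Initialize: hits = 0
Entering loop: for i in range(3):
After iteration 1: i = 0, hits = 2
After iteration 2: i = 1, hits = 4
After iteration 3: i = 2, hits = 6
Loop ends.

Final answer: 6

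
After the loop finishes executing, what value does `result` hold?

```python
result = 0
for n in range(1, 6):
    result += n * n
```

Let's trace through this code step by step.

Initialize: result = 0
Entering loop: for n in range(1, 6):
After iteration 1: n = 1, result = 1
After iteration 2: n = 2, result = 5
After iteration 3: n = 3, result = 14
After iteration 4: n = 4, result = 30
After iteration 5: n = 5, result = 55
Loop ends.

Final answer: 55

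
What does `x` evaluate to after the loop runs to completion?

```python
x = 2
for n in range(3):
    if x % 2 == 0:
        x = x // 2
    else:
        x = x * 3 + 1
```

Let's trace through this code step by step.

Initialize: x = 2
Entering loop: for n in range(3):
After iteration 1: n = 0, x = 1
After iteration 2: n = 1, x = 4
After iteration 3: n = 2, x = 2
Loop ends.

Final answer: 2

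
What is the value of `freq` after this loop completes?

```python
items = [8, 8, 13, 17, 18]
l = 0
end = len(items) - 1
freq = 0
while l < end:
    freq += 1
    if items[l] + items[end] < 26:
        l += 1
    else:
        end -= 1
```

Let's trace through this code step by step.

Initialize: items = [8, 8, 13, 17, 18]
Initialize: l = 0
Initialize: end = 4
Initialize: freq = 0
Entering loop: while l < end:
After iteration 1: l = 0, end = 3, freq = 1
After iteration 2: l = 1, end = 3, freq = 2
After iteration 3: l = 2, end = 3, freq = 3
After iteration 4: l = 2, end = 2, freq = 4
Loop ends.

Final answer: 4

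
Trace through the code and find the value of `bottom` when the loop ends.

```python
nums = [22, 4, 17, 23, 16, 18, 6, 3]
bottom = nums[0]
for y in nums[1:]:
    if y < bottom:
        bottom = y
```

Let's trace through this code step by step.

Initialize: nums = [22, 4, 17, 23, 16, 18, 6, 3]
Initialize: bottom = 22
Entering loop: for y in nums[1:]:
After iteration 1: y = 4, bottom = 4
After iteration 2: y = 17, bottom = 4
After iteration 3: y = 23, bottom = 4
After iteration 4: y = 16, bottom = 4
After iteration 5: y = 18, bottom = 4
After iteration 6: y = 6, bottom = 4
After iteration 7: y = 3, bottom = 3
Loop ends.

Final answer: 3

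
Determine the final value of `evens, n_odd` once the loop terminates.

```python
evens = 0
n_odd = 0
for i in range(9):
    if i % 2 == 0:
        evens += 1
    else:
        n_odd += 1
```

Let's trace through this code step by step.

Initialize: evens = 0
Initialize: n_odd = 0
Entering loop: for i in range(9):
After iteration 1: i = 0, evens = 1, n_odd = 0
After iteration 2: i = 1, evens = 1, n_odd = 1
After iteration 3: i = 2, evens = 2, n_odd = 1
After iteration 4: i = 3, evens = 2, n_odd = 2
After iteration 5: i = 4, evens = 3, n_odd = 2
After iteration 6: i = 5, evens = 3, n_odd = 3
After iteration 7: i = 6, evens = 4, n_odd = 3
After iteration 8: i = 7, evens = 4, n_odd = 4
After iteration 9: i = 8, evens = 5, n_odd = 4
Loop ends.

Final answer: 5, 4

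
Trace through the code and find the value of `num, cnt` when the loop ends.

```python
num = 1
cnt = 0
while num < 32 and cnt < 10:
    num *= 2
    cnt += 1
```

Let's trace through this code step by step.

Initialize: num = 1
Initialize: cnt = 0
Entering loop: while num < 32 and cnt < 10:
After iteration 1: num = 2, cnt = 1
After iteration 2: num = 4, cnt = 2
After iteration 3: num = 8, cnt = 3
After iteration 4: num = 16, cnt = 4
After iteration 5: num = 32, cnt = 5
Loop ends.

Final answer: 32, 5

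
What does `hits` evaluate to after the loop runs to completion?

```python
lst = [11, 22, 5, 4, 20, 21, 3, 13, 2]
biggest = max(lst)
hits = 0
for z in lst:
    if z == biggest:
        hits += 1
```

Let's trace through this code step by step.

Initialize: lst = [11, 22, 5, 4, 20, 21, 3, 13, 2]
Initialize: biggest = 22
Initialize: hits = 0
Entering loop: for z in lst:
After iteration 1: z = 11, hits = 0
After iteration 2: z = 22, hits = 1
After iteration 3: z = 5, hits = 1
After iteration 4: z = 4, hits = 1
After iteration 5: z = 20, hits = 1
After iteration 6: z = 21, hits = 1
After iteration 7: z = 3, hits = 1
After iteration 8: z = 13, hits = 1
After iteration 9: z = 2, hits = 1
Loop ends.

Final answer: 1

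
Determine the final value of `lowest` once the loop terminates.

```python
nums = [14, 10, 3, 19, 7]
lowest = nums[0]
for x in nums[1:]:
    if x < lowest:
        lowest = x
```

Let's trace through this code step by step.

Initialize: nums = [14, 10, 3, 19, 7]
Initialize: lowest = 14
Entering loop: for x in nums[1:]:
After iteration 1: x = 10, lowest = 10
After iteration 2: x = 3, lowest = 3
After iteration 3: x = 19, lowest = 3
After iteration 4: x = 7, lowest = 3
Loop ends.

Final answer: 3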